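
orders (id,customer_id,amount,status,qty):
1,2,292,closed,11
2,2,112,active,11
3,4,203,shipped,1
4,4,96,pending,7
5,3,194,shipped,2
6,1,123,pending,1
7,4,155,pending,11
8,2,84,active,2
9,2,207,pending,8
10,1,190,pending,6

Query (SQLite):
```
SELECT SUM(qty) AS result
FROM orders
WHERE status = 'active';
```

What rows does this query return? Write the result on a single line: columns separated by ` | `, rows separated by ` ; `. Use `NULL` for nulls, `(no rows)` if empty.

13

Rows where status='active' → qty values: [11, 2].
SUM of non-NULL values = 13.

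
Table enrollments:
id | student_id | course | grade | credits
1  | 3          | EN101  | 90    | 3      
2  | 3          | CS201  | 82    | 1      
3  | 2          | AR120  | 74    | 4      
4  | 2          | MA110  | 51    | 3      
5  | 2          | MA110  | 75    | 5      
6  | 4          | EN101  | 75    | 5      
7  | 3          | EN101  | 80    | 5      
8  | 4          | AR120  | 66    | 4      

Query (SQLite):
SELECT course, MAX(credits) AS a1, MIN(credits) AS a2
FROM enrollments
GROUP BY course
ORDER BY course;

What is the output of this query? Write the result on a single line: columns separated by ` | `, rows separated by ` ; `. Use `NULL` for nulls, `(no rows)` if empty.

Group enrollments by course.
Per group compute: MAX(credits), MIN(credits).
  AR120: ids {3, 8} → MAX(credits)=4, MIN(credits)=4
  CS201: ids {2} → MAX(credits)=1, MIN(credits)=1
  EN101: ids {1, 6, 7} → MAX(credits)=5, MIN(credits)=3
  MA110: ids {4, 5} → MAX(credits)=5, MIN(credits)=3

AR120 | 4 | 4 ; CS201 | 1 | 1 ; EN101 | 5 | 3 ; MA110 | 5 | 3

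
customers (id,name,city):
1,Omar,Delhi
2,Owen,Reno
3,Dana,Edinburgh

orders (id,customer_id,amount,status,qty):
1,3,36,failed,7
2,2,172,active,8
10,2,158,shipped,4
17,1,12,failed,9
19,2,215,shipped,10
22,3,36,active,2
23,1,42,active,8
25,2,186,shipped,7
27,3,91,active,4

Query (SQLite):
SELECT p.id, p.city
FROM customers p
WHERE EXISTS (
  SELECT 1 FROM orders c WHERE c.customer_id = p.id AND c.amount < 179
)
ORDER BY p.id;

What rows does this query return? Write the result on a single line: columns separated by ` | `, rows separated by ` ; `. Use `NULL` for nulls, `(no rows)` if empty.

For each customers row, check whether any orders with matching customer_id has amount < 179.
Keep rows where that is true.

1 | Delhi ; 2 | Reno ; 3 | Edinburgh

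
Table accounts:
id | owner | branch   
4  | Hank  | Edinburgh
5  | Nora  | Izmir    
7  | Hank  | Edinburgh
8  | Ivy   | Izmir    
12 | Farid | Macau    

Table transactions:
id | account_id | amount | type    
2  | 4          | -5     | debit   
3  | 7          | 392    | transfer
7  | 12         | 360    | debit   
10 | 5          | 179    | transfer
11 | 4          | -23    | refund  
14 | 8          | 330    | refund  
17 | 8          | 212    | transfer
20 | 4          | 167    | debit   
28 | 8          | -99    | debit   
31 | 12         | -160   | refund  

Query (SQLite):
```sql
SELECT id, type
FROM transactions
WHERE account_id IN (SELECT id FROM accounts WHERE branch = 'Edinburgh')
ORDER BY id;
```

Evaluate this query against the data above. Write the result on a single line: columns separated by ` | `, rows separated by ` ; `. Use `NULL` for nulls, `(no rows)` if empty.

2 | debit ; 3 | transfer ; 11 | refund ; 20 | debit

Inner query: accounts.id where branch = 'Edinburgh'.
Outer: keep transactions rows whose account_id is in that set.
Inner query → {4, 7}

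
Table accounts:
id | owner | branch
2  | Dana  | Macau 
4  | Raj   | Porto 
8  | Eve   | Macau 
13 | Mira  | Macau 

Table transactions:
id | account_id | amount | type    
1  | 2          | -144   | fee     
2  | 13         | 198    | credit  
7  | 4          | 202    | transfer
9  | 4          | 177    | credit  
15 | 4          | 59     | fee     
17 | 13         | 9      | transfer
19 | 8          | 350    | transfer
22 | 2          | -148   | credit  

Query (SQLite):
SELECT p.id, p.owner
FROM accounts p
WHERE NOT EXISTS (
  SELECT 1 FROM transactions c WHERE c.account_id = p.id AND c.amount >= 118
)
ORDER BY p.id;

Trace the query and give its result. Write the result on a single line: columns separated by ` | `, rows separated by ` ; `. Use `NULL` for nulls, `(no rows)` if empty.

For each accounts row, check whether any transactions with matching account_id has amount >= 118.
Keep rows where that is false.

2 | Dana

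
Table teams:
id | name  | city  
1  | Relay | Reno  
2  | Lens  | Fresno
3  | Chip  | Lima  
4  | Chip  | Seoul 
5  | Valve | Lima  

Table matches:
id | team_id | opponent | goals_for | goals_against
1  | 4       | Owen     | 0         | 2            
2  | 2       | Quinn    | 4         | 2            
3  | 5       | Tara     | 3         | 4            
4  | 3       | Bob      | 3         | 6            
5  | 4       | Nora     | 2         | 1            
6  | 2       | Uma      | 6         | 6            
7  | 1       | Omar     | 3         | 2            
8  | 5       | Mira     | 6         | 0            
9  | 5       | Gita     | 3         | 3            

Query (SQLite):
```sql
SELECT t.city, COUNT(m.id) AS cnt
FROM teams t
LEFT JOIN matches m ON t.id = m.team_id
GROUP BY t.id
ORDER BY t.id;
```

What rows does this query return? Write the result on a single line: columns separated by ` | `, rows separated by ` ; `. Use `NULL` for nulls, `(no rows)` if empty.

LEFT JOIN keeps every teams row; unmatched ones get NULL for matches columns.
Group by teams.id and compute COUNT(m.id). COUNT(col) of an all-NULL group is 0.
  1: ids {7} → COUNT(m.id)=1
  2: ids {2, 6} → COUNT(m.id)=2
  3: ids {4} → COUNT(m.id)=1
  4: ids {1, 5} → COUNT(m.id)=2
  5: ids {3, 8, 9} → COUNT(m.id)=3

Reno | 1 ; Fresno | 2 ; Lima | 1 ; Seoul | 2 ; Lima | 3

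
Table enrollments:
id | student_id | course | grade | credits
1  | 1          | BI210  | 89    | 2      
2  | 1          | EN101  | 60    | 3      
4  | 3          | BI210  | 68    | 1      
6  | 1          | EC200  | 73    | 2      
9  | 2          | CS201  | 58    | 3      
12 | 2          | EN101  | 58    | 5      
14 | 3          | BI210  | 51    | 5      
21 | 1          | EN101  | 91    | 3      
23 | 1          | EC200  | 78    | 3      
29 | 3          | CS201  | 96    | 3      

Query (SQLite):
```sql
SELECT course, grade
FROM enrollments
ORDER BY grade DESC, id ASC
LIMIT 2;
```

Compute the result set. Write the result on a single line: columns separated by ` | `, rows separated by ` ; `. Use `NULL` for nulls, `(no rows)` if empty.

Sort by grade desc, tiebreak id asc: (96, id=29), (91, id=21), (89, id=1), (78, id=23), (73, id=6) …. Take first 2.

CS201 | 96 ; EN101 | 91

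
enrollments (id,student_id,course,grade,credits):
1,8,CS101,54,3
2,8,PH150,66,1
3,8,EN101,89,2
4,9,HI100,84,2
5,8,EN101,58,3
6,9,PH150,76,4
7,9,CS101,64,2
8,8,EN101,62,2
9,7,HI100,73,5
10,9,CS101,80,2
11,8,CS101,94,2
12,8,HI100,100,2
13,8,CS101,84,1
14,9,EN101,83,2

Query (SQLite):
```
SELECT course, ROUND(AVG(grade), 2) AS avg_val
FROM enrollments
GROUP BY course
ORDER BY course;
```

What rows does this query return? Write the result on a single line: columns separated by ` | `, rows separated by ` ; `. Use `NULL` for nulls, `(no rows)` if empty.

Partition enrollments by course; compute ROUND(AVG(grade), 2) within each group.
  CS101: ids {1, 7, 10, 11, 13} → ROUND(AVG(grade), 2)=75.2
  EN101: ids {3, 5, 8, 14} → ROUND(AVG(grade), 2)=73
  HI100: ids {4, 9, 12} → ROUND(AVG(grade), 2)=85.67
  PH150: ids {2, 6} → ROUND(AVG(grade), 2)=71

CS101 | 75.2 ; EN101 | 73 ; HI100 | 85.67 ; PH150 | 71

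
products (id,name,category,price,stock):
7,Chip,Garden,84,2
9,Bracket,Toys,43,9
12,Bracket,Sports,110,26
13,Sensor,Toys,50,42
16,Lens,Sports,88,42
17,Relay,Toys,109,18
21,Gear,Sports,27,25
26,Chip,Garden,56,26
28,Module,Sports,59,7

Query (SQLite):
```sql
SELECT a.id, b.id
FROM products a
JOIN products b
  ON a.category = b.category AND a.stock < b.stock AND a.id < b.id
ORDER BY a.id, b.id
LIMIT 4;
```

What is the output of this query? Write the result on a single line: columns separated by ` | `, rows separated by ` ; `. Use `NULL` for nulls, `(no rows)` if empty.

Pairs (a,b) with same category, a.stock < b.stock, a.id < b.id.
category groups: Garden:{7,26} Sports:{12,16,21,28} Toys:{9,13,17}
Ordered by (a.id, b.id); first 4.

7 | 26 ; 9 | 13 ; 9 | 17 ; 12 | 16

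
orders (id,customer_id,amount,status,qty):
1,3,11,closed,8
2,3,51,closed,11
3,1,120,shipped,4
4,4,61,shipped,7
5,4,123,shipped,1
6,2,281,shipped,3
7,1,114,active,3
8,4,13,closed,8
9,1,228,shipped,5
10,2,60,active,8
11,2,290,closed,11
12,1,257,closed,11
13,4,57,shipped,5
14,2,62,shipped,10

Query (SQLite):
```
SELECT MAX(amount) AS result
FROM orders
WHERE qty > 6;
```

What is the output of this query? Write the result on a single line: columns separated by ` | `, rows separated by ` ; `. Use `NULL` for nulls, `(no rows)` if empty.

290

Rows where qty > 6 → amount values: [11, 51, 61, 13, 60, 290, 257, 62].
MAX of non-NULL values = 290.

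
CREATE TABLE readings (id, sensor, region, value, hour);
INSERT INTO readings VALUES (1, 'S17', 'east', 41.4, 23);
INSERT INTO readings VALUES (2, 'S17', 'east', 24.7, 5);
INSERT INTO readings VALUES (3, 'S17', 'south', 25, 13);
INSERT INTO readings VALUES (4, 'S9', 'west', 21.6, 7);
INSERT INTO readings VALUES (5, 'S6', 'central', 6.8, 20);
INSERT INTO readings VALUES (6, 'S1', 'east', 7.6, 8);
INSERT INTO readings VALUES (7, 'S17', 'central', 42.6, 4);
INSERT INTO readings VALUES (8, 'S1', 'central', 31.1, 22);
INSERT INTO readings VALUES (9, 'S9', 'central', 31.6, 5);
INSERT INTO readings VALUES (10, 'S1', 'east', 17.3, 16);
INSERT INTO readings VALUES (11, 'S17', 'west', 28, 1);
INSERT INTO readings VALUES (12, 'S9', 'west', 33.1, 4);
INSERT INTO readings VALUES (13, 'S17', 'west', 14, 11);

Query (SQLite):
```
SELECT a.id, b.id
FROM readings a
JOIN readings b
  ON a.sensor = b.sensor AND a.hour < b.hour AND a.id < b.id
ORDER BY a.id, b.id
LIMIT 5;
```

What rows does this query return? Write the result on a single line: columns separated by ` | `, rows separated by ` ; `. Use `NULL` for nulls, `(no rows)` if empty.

2 | 3 ; 2 | 13 ; 6 | 8 ; 6 | 10 ; 7 | 13

Pairs (a,b) with same sensor, a.hour < b.hour, a.id < b.id.
sensor groups: S1:{6,8,10} S17:{1,2,3,7,11,13} S6:{5} S9:{4,9,12}
Ordered by (a.id, b.id); first 5.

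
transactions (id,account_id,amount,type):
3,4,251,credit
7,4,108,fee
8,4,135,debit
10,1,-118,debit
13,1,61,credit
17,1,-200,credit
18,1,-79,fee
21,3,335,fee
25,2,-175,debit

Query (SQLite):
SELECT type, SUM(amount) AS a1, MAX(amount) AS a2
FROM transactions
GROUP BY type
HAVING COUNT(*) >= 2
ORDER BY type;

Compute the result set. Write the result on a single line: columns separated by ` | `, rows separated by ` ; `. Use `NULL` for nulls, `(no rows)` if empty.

Group transactions by type.
Per group compute: SUM(amount), MAX(amount).
HAVING: drop groups with fewer than 2 rows.
  credit: ids {3, 13, 17} → SUM(amount)=112, MAX(amount)=251
  debit: ids {8, 10, 25} → SUM(amount)=-158, MAX(amount)=135
  fee: ids {7, 18, 21} → SUM(amount)=364, MAX(amount)=335

credit | 112 | 251 ; debit | -158 | 135 ; fee | 364 | 335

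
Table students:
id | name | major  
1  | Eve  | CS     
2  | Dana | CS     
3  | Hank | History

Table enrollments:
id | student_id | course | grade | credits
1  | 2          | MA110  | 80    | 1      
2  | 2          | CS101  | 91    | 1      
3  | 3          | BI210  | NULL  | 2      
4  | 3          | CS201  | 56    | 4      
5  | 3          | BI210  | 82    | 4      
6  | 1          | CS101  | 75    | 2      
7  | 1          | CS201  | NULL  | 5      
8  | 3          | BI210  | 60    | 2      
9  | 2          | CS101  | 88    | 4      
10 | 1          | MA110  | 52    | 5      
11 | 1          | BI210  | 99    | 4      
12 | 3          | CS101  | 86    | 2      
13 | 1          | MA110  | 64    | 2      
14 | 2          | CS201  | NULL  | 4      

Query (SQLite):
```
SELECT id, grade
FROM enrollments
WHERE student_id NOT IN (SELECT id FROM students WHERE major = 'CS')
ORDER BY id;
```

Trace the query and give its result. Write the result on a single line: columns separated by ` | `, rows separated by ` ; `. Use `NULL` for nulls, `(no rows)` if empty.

Inner query: students.id where major = 'CS'.
Outer: keep enrollments rows whose student_id is not in that set.
Inner query → {1, 2}

3 | NULL ; 4 | 56 ; 5 | 82 ; 8 | 60 ; 12 | 86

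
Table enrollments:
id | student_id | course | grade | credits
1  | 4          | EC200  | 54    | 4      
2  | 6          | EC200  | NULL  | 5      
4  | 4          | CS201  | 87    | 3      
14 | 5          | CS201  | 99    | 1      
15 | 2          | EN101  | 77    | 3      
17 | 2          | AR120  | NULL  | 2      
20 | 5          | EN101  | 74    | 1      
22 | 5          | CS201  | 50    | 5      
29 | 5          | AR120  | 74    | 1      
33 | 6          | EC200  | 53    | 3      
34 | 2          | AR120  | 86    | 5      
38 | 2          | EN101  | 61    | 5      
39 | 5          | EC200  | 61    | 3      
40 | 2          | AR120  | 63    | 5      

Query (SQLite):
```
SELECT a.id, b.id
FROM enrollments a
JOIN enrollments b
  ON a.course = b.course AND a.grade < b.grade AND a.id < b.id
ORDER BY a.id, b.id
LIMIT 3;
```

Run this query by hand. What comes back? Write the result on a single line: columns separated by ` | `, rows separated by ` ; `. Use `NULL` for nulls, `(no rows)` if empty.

Pairs (a,b) with same course, a.grade < b.grade, a.id < b.id.
course groups: AR120:{17,29,34,40} CS201:{4,14,22} EC200:{1,2,33,39} EN101:{15,20,38}
Ordered by (a.id, b.id); first 3.

1 | 39 ; 4 | 14 ; 29 | 34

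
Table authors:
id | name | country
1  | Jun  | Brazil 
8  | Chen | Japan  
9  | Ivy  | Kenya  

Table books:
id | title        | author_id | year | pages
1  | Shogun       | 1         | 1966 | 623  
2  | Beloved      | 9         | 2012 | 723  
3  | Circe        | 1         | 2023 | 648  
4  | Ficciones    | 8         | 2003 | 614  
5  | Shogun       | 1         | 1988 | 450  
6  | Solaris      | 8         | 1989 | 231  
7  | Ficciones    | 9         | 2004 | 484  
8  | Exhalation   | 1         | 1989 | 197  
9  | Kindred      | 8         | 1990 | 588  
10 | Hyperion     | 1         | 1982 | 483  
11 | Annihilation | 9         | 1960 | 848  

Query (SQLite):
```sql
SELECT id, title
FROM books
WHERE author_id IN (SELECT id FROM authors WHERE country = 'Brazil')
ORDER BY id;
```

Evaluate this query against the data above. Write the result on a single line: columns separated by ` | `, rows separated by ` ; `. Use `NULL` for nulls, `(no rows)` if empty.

1 | Shogun ; 3 | Circe ; 5 | Shogun ; 8 | Exhalation ; 10 | Hyperion

Inner query: authors.id where country = 'Brazil'.
Outer: keep books rows whose author_id is in that set.
Inner query → {1}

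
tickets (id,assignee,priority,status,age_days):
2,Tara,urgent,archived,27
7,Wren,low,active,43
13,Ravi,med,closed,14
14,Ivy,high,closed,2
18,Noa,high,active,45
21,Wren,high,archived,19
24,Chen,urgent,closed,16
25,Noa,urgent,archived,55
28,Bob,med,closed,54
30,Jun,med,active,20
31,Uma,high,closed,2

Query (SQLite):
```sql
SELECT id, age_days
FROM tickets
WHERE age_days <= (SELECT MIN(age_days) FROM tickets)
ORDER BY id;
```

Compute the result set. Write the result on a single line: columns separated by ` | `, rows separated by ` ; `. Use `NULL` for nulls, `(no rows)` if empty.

14 | 2 ; 31 | 2

Scalar subquery: MIN(age_days) over all tickets rows = 2.
Keep rows where age_days <= that value.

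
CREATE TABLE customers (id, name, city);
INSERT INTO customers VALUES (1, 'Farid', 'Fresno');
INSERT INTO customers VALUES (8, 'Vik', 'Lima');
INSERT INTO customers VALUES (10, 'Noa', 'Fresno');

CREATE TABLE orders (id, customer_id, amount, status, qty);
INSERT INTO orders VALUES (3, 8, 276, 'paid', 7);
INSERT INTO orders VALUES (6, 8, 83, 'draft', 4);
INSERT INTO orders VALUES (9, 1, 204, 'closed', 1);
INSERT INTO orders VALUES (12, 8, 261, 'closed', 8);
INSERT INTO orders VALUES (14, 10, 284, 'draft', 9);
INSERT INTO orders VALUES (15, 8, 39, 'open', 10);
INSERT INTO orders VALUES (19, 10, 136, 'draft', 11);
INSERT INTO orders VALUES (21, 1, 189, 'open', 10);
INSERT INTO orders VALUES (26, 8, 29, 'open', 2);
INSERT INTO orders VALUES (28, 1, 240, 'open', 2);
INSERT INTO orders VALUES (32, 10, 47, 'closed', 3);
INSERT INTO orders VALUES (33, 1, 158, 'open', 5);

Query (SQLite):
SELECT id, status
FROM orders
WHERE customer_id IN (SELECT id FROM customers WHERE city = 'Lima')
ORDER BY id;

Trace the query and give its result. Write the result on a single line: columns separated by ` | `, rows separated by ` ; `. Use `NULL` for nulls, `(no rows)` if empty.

Inner query: customers.id where city = 'Lima'.
Outer: keep orders rows whose customer_id is in that set.
Inner query → {8}

3 | paid ; 6 | draft ; 12 | closed ; 15 | open ; 26 | open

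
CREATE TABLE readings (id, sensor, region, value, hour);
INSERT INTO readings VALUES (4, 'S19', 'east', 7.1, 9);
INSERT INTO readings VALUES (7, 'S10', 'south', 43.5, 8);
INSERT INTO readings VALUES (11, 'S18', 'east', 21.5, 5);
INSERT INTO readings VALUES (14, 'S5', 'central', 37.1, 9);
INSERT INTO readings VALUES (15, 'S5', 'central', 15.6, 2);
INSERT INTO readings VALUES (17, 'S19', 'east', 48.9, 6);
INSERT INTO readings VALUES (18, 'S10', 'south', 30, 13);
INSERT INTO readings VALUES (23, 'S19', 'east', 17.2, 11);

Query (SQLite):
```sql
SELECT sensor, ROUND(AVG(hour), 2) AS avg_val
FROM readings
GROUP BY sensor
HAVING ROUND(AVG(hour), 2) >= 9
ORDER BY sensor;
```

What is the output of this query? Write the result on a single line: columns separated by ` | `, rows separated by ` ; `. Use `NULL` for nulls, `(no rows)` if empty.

Partition readings by sensor; compute ROUND(AVG(hour), 2) within each group.
HAVING: keep groups where ROUND(AVG(hour), 2) >= 9.
  S10: ids {7, 18} → ROUND(AVG(hour), 2)=10.5
  S18: ids {11} → ROUND(AVG(hour), 2)=5
  S19: ids {4, 17, 23} → ROUND(AVG(hour), 2)=8.67
  S5: ids {14, 15} → ROUND(AVG(hour), 2)=5.5

S10 | 10.5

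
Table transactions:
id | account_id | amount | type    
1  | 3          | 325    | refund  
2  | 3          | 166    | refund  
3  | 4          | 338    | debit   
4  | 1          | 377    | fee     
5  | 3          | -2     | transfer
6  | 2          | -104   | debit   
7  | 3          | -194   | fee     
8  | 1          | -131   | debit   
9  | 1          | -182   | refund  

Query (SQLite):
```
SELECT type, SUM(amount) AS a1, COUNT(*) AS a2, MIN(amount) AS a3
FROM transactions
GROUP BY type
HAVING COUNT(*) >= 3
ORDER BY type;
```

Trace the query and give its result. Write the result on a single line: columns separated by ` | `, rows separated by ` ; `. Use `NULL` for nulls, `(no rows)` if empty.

debit | 103 | 3 | -131 ; refund | 309 | 3 | -182

Group transactions by type.
Per group compute: SUM(amount), COUNT(*), MIN(amount).
HAVING: drop groups with fewer than 3 rows.
  debit: ids {3, 6, 8} → SUM(amount)=103, COUNT(*)=3, MIN(amount)=-131
  fee: ids {4, 7} → SUM(amount)=183, COUNT(*)=2, MIN(amount)=-194
  refund: ids {1, 2, 9} → SUM(amount)=309, COUNT(*)=3, MIN(amount)=-182
  transfer: ids {5} → SUM(amount)=-2, COUNT(*)=1, MIN(amount)=-2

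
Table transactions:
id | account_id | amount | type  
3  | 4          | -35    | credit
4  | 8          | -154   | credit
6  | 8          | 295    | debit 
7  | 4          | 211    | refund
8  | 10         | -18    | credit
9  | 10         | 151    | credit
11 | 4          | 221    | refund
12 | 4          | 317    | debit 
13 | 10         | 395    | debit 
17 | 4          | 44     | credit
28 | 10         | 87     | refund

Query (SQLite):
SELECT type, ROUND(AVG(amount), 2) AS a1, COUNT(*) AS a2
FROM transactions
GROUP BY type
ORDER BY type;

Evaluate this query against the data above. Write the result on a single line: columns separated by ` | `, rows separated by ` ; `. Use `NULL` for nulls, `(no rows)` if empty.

credit | -2.4 | 5 ; debit | 335.67 | 3 ; refund | 173 | 3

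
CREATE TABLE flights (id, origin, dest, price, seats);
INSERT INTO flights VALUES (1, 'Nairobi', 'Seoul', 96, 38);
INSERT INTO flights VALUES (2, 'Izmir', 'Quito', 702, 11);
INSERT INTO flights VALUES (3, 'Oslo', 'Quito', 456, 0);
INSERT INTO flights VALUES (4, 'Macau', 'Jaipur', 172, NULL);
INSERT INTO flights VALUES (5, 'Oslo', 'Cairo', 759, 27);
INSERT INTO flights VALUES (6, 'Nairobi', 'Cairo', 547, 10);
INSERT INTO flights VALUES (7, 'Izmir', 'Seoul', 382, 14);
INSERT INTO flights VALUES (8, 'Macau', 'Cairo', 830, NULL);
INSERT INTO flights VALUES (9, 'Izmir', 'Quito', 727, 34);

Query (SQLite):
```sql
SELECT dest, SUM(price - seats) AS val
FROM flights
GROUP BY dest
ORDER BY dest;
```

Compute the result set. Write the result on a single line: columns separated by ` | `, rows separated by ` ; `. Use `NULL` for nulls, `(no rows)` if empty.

For each row compute price - seats.
Group by dest; take SUM of the expression per group.
  Cairo: ids {5, 6, 8} → SUM(price - seats)=1269
  Jaipur: ids {4} → SUM(price - seats)=NULL
  Quito: ids {2, 3, 9} → SUM(price - seats)=1840
  Seoul: ids {1, 7} → SUM(price - seats)=426

Cairo | 1269 ; Jaipur | NULL ; Quito | 1840 ; Seoul | 426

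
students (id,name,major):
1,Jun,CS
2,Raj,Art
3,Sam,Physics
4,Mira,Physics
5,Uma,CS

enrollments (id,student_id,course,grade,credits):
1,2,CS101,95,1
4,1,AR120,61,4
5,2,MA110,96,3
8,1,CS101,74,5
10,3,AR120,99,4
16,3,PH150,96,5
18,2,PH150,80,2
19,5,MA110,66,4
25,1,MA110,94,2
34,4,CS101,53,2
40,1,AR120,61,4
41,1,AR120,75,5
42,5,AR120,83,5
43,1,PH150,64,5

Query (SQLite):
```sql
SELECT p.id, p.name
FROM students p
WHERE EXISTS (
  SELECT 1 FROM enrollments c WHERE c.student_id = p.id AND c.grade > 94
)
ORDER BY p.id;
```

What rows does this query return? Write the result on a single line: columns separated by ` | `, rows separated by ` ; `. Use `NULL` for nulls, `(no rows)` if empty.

For each students row, check whether any enrollments with matching student_id has grade > 94.
Keep rows where that is true.

2 | Raj ; 3 | Sam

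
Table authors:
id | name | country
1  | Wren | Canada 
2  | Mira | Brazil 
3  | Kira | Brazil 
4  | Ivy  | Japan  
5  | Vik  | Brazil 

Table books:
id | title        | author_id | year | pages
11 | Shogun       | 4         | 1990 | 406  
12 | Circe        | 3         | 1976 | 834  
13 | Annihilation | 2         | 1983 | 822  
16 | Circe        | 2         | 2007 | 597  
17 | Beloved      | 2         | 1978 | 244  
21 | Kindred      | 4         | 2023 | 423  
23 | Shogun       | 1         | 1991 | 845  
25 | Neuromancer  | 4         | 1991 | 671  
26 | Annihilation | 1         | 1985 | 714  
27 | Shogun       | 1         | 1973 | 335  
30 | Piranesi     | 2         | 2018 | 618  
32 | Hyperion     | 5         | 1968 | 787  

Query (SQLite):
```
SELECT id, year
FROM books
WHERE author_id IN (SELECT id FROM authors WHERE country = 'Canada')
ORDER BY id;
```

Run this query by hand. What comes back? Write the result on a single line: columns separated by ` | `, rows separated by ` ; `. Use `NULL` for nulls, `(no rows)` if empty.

23 | 1991 ; 26 | 1985 ; 27 | 1973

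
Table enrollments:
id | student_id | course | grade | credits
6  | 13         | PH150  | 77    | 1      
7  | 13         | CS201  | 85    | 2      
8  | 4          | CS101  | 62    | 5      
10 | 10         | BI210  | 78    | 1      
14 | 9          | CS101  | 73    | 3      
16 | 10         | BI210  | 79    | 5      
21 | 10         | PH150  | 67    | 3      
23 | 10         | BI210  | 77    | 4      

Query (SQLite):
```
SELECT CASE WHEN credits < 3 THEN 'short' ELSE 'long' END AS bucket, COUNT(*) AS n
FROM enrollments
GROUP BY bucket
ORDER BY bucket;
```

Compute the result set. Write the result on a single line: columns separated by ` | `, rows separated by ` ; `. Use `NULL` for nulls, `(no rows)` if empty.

Bucket rows by credits < 3 → 'short' else 'long'; count each bucket.

long | 5 ; short | 3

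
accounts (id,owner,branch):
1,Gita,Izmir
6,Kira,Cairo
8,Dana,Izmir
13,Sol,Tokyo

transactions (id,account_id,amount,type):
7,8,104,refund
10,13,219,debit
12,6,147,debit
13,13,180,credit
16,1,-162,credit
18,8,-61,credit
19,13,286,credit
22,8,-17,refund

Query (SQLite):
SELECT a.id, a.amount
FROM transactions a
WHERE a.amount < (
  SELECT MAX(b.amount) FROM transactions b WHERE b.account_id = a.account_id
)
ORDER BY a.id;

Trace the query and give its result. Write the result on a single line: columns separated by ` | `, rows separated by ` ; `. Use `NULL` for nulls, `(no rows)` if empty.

For each transactions row a, compute MAX(amount) over rows sharing a.account_id.
Keep row a if a.amount < that per-group MAX.
  account_id=1: MAX(amount) = -162
  account_id=6: MAX(amount) = 147
  account_id=8: MAX(amount) = 104
  account_id=13: MAX(amount) = 286

10 | 219 ; 13 | 180 ; 18 | -61 ; 22 | -17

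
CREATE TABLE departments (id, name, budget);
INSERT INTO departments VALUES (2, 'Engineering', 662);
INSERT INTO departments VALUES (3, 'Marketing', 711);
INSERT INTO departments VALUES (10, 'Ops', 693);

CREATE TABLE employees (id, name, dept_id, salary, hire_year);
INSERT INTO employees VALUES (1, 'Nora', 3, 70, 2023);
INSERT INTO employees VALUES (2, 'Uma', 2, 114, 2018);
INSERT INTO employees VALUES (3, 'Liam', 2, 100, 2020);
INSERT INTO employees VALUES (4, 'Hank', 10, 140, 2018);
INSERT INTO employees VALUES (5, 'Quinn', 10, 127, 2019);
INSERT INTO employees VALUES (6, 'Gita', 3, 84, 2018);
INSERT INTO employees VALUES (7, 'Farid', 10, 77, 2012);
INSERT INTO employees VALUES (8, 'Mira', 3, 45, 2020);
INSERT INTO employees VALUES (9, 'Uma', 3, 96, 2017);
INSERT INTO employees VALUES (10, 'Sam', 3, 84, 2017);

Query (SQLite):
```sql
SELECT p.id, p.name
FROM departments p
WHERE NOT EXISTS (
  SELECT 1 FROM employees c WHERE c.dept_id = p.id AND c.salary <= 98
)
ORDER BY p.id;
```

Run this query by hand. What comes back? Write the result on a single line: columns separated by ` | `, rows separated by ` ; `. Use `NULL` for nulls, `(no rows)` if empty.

For each departments row, check whether any employees with matching dept_id has salary <= 98.
Keep rows where that is false.

2 | Engineering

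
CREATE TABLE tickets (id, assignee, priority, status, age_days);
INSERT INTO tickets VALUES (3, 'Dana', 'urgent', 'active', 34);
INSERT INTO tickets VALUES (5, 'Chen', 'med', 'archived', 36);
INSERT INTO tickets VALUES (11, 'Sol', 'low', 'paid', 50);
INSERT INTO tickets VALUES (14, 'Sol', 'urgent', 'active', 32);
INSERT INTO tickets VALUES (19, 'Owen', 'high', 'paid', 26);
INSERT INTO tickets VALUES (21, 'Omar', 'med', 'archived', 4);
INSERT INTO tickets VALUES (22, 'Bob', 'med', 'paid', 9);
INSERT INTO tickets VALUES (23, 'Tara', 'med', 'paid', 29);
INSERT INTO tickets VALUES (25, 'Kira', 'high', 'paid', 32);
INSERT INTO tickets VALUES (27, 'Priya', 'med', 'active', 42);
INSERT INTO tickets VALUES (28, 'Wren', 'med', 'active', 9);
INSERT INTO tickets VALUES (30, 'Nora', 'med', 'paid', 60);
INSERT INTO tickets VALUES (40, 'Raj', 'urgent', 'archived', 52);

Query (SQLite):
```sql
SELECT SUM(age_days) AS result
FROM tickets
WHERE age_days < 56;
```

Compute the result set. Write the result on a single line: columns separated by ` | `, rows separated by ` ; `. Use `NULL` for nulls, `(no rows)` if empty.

355

Rows where age_days < 56 → age_days values: [34, 36, 50, 32, 26, 4, 9, 29, 32, 42, 9, 52].
SUM of non-NULL values = 355.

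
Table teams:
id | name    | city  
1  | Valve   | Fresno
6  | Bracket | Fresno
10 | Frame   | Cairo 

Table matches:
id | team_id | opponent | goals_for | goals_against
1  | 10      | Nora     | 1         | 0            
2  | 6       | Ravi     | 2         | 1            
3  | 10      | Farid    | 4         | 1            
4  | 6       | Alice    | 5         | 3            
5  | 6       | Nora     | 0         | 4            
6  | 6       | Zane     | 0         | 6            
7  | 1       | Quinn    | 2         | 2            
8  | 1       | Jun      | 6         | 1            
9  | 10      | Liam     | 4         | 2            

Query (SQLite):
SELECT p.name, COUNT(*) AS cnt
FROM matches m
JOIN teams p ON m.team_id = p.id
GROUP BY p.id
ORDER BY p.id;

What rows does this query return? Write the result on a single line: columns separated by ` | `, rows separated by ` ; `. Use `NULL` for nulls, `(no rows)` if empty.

Valve | 2 ; Bracket | 4 ; Frame | 3

Join each matches row to its teams via team_id.
Group joined rows by teams.id; compute COUNT(*) per group.
  1: ids {7, 8} → COUNT(*)=2
  6: ids {2, 4, 5, 6} → COUNT(*)=4
  10: ids {1, 3, 9} → COUNT(*)=3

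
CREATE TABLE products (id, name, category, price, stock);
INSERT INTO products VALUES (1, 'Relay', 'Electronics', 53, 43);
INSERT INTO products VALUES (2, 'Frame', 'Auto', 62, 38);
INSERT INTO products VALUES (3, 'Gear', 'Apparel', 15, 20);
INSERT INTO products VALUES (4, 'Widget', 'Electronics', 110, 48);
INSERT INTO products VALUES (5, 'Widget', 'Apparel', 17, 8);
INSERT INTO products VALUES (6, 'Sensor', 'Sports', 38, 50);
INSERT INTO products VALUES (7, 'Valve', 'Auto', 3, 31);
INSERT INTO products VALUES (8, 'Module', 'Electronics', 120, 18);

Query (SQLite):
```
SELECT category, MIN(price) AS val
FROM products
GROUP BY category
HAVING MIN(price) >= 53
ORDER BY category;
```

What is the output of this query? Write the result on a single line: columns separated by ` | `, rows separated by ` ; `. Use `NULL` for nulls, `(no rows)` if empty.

Partition products by category; compute MIN(price) within each group.
HAVING: keep groups where MIN(price) >= 53.
  Apparel: ids {3, 5} → MIN(price)=15
  Auto: ids {2, 7} → MIN(price)=3
  Electronics: ids {1, 4, 8} → MIN(price)=53
  Sports: ids {6} → MIN(price)=38

Electronics | 53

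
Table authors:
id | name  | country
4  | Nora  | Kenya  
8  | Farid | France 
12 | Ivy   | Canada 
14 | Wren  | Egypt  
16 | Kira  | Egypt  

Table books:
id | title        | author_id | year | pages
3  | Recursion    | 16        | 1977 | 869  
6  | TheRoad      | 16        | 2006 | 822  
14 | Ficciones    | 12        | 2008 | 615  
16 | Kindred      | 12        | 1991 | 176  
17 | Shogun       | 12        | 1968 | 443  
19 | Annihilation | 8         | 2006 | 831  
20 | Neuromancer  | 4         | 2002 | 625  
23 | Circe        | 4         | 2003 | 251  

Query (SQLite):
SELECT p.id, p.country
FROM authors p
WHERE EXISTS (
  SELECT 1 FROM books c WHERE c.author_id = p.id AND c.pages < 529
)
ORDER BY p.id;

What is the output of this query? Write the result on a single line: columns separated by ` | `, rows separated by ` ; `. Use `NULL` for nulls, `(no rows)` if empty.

4 | Kenya ; 12 | Canada

For each authors row, check whether any books with matching author_id has pages < 529.
Keep rows where that is true.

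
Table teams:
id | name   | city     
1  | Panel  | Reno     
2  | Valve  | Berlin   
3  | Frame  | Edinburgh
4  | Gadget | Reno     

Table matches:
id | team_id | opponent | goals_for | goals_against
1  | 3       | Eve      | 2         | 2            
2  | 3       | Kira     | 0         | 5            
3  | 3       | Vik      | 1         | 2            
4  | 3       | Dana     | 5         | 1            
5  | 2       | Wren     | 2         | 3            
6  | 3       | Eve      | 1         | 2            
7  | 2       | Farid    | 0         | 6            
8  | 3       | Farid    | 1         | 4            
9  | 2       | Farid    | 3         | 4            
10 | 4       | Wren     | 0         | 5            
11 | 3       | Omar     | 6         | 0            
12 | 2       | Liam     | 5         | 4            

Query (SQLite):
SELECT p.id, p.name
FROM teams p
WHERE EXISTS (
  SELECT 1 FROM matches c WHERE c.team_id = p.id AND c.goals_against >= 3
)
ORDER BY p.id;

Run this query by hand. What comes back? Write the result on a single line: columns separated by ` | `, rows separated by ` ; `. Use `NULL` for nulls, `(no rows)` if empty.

2 | Valve ; 3 | Frame ; 4 | Gadget

For each teams row, check whether any matches with matching team_id has goals_against >= 3.
Keep rows where that is true.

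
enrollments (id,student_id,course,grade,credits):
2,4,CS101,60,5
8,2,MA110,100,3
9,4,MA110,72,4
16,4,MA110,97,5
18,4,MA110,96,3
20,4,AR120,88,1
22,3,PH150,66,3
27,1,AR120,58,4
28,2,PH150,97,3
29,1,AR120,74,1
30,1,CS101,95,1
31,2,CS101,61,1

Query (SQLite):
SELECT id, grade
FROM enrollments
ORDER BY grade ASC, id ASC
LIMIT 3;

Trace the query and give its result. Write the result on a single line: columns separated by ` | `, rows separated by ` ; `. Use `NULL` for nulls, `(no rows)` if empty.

27 | 58 ; 2 | 60 ; 31 | 61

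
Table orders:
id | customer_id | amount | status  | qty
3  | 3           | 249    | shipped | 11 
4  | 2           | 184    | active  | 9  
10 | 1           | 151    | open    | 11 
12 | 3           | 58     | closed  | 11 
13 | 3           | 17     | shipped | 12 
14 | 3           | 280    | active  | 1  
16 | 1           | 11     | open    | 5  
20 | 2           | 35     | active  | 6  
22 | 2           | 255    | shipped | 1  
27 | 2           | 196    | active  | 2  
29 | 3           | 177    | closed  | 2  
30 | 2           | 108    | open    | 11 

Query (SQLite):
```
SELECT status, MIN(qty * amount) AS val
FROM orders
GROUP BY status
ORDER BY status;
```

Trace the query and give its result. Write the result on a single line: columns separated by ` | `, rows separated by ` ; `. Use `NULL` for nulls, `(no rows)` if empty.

For each row compute qty * amount.
Group by status; take MIN of the expression per group.
  active: ids {4, 14, 20, 27} → MIN(qty * amount)=210
  closed: ids {12, 29} → MIN(qty * amount)=354
  open: ids {10, 16, 30} → MIN(qty * amount)=55
  shipped: ids {3, 13, 22} → MIN(qty * amount)=204

active | 210 ; closed | 354 ; open | 55 ; shipped | 204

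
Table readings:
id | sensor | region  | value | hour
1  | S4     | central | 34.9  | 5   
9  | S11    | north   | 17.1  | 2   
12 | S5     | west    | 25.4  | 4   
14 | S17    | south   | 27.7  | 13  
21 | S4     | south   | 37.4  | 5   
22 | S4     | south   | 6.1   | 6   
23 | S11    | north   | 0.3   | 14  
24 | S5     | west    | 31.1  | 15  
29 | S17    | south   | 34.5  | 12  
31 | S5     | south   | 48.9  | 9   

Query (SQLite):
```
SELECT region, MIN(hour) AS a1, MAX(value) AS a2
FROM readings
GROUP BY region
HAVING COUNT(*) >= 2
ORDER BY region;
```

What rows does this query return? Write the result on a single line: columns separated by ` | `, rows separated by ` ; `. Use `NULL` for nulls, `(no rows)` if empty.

Group readings by region.
Per group compute: MIN(hour), MAX(value).
HAVING: drop groups with fewer than 2 rows.
  central: ids {1} → MIN(hour)=5, MAX(value)=34.9
  north: ids {9, 23} → MIN(hour)=2, MAX(value)=17.1
  south: ids {14, 21, 22, 29, 31} → MIN(hour)=5, MAX(value)=48.9
  west: ids {12, 24} → MIN(hour)=4, MAX(value)=31.1

north | 2 | 17.1 ; south | 5 | 48.9 ; west | 4 | 31.1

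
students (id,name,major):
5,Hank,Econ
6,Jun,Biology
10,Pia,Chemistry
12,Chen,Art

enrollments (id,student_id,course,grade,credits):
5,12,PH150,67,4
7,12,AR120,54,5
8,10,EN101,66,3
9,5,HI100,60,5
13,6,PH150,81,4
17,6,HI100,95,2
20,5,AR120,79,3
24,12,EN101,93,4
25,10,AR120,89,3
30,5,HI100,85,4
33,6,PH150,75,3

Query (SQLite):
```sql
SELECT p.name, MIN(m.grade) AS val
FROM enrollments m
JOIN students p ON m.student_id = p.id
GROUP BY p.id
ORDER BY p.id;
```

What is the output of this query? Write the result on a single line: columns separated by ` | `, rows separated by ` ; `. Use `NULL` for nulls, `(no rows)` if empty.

Hank | 60 ; Jun | 75 ; Pia | 66 ; Chen | 54

Join each enrollments row to its students via student_id.
Group joined rows by students.id; compute MIN(m.grade) per group.
  5: ids {9, 20, 30} → MIN(m.grade)=60
  6: ids {13, 17, 33} → MIN(m.grade)=75
  10: ids {8, 25} → MIN(m.grade)=66
  12: ids {5, 7, 24} → MIN(m.grade)=54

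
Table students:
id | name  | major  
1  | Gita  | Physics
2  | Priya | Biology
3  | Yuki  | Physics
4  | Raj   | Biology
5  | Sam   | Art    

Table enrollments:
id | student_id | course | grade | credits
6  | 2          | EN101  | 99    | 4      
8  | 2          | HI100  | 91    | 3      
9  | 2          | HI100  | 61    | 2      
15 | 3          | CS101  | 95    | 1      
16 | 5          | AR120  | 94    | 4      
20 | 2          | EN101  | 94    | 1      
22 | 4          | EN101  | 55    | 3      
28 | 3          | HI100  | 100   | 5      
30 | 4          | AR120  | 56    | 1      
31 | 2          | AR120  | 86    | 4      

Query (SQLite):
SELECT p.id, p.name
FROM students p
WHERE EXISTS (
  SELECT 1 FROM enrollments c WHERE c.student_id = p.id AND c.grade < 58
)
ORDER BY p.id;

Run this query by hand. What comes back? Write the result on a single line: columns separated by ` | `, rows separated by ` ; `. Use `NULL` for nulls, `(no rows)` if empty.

4 | Raj

For each students row, check whether any enrollments with matching student_id has grade < 58.
Keep rows where that is true.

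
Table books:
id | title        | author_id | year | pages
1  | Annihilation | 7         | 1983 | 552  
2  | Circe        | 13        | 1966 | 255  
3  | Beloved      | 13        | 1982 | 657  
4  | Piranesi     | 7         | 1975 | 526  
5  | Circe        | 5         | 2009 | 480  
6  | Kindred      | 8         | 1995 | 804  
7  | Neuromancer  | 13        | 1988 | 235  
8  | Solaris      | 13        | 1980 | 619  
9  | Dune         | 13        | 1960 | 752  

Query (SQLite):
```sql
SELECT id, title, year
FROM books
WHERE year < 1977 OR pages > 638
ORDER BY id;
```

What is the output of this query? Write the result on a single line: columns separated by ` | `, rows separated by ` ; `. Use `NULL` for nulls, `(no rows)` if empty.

2 | Circe | 1966 ; 3 | Beloved | 1982 ; 4 | Piranesi | 1975 ; 6 | Kindred | 1995 ; 9 | Dune | 1960

year < 1977: ids {2, 4, 9}
pages > 638: ids {3, 6, 9}
Combine with OR.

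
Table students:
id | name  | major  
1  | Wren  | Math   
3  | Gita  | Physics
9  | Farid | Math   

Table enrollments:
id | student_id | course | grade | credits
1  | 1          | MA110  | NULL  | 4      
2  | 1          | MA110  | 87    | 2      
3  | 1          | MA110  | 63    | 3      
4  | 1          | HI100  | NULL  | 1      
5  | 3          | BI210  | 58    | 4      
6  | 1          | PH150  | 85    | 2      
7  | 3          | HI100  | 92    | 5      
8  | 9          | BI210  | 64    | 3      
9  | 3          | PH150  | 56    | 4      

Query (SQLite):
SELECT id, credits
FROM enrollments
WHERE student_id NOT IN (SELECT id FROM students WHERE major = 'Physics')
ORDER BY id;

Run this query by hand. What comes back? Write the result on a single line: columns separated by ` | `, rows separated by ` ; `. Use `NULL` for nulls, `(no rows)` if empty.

1 | 4 ; 2 | 2 ; 3 | 3 ; 4 | 1 ; 6 | 2 ; 8 | 3

Inner query: students.id where major = 'Physics'.
Outer: keep enrollments rows whose student_id is not in that set.
Inner query → {3}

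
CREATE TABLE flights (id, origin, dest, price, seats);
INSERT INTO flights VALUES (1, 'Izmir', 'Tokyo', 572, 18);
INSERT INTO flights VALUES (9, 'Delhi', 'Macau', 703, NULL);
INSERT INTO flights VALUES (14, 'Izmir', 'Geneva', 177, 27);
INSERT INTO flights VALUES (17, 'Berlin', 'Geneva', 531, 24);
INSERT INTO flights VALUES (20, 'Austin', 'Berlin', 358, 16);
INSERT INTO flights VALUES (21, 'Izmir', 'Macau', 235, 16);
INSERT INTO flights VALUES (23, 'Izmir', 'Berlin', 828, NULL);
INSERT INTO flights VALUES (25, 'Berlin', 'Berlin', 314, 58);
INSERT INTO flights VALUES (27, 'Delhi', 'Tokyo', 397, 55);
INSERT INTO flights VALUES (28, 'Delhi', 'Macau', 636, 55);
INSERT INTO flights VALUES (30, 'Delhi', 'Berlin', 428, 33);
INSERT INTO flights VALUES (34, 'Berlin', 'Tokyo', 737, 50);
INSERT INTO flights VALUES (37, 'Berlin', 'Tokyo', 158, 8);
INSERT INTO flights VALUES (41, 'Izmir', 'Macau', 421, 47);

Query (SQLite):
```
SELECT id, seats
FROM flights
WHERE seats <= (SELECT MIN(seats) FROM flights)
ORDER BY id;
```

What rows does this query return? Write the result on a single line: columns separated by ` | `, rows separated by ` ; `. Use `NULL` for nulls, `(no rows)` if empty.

Scalar subquery: MIN(seats) over all flights rows = 8.
Keep rows where seats <= that value.

37 | 8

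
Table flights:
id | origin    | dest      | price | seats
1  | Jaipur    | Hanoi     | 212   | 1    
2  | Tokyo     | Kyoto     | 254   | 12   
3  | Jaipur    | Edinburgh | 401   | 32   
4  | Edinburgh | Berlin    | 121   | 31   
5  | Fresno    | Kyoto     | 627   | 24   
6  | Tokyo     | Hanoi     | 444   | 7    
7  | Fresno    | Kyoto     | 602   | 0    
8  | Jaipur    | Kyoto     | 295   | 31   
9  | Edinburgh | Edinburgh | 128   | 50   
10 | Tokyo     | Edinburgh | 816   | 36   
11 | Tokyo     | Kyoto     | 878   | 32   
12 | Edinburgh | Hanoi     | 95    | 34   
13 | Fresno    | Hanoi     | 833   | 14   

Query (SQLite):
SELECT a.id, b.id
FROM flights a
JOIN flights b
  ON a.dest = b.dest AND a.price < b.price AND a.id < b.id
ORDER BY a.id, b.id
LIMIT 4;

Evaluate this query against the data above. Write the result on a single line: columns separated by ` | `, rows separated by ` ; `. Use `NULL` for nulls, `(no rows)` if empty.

1 | 6 ; 1 | 13 ; 2 | 5 ; 2 | 7

Pairs (a,b) with same dest, a.price < b.price, a.id < b.id.
dest groups: Berlin:{4} Edinburgh:{3,9,10} Hanoi:{1,6,12,13} Kyoto:{2,5,7,8,11}
Ordered by (a.id, b.id); first 4.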